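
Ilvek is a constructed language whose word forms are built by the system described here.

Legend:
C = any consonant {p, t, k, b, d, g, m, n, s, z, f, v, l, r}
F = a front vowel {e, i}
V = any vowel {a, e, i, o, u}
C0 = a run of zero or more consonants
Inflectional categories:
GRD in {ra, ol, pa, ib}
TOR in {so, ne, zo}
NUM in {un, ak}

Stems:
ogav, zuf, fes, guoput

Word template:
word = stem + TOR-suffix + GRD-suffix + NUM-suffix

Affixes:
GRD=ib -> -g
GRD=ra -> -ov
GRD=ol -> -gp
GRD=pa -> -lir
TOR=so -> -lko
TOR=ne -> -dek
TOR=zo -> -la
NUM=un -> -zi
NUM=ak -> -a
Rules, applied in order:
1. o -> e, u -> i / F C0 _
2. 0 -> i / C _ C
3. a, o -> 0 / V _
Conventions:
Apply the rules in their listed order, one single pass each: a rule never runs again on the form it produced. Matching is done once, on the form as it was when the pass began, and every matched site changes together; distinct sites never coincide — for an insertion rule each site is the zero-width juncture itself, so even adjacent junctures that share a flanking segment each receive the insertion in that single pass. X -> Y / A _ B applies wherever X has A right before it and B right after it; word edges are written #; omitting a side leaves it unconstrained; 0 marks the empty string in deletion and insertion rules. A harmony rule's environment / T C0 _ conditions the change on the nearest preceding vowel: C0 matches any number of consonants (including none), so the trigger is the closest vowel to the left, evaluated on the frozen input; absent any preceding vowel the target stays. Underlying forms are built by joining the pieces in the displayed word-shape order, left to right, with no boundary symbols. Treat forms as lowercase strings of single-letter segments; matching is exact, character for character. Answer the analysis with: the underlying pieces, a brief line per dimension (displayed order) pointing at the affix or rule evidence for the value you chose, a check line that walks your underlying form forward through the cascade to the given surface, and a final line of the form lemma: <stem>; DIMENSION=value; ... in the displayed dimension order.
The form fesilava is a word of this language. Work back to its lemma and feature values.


underlying: fes-la-ov-a
GRD=ra - signalled by the affix -ov
TOR=zo - signalled by the affix -la
NUM=ak - signalled by the affix -a
check: feslaova -> feslaova -> fesilaova -> fesilava
lemma: fes; GRD=ra; TOR=zo; NUM=ak


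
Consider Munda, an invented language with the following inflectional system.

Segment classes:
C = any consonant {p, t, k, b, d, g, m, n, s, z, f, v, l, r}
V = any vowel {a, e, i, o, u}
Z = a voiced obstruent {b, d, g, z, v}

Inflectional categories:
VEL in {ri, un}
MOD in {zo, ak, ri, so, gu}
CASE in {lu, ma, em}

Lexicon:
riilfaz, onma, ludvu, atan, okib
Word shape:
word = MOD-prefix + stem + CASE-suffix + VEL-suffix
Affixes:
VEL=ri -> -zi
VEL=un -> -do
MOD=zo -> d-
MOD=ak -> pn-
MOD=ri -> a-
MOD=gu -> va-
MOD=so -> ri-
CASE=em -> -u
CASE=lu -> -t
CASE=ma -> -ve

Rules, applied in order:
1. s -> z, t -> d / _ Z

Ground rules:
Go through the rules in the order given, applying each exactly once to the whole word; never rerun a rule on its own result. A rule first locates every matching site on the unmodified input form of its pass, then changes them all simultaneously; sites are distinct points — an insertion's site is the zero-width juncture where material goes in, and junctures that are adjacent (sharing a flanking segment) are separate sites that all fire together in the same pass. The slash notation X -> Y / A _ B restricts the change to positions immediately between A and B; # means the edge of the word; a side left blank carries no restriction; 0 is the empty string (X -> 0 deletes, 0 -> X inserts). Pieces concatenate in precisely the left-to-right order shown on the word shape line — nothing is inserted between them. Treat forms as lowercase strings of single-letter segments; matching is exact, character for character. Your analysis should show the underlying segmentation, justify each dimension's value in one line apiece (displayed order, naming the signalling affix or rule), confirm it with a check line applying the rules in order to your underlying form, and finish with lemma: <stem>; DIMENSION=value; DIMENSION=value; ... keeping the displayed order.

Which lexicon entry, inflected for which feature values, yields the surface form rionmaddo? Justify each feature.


underlying: ri-onma-t-do
VEL=un - signalled by the affix -do
MOD=so - signalled by the affix ri-
CASE=lu - signalled by the affix -t
check: rionmatdo -> rionmaddo
lemma: onma; VEL=un; MOD=so; CASE=lu


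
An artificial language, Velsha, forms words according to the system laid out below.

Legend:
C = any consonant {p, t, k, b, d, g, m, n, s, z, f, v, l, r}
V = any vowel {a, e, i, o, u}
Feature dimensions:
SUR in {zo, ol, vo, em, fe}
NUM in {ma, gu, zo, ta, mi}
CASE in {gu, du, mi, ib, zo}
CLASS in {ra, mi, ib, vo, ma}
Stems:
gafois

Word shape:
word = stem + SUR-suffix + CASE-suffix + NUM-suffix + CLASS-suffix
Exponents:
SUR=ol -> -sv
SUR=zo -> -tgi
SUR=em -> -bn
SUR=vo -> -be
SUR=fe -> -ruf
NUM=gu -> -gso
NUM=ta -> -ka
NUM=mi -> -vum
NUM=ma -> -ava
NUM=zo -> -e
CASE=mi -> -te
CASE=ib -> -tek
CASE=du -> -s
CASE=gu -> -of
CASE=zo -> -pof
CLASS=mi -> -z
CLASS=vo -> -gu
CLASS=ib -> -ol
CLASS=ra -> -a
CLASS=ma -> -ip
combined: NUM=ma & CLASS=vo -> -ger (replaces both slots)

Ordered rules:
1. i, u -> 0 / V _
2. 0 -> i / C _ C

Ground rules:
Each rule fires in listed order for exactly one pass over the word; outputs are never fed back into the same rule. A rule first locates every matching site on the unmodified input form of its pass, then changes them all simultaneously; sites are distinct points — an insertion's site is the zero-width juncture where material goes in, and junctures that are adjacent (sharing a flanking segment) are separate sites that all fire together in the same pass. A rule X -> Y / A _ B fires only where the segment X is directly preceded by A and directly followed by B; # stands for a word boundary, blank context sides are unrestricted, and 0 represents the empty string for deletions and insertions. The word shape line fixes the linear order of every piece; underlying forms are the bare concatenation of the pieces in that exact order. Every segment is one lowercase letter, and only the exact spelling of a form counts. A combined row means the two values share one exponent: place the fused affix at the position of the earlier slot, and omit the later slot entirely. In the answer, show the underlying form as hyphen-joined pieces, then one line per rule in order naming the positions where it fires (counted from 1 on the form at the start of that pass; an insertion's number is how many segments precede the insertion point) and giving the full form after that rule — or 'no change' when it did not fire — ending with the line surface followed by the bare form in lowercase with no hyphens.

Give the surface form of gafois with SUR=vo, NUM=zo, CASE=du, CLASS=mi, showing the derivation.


underlying: gafois-be-s-e-z
1. i, u -> 0 / V _: fires at position(s) 5: gafosbesez
2. 0 -> i / C _ C: inserts after position(s) 5: gafosibesez
surface: gafosibesez


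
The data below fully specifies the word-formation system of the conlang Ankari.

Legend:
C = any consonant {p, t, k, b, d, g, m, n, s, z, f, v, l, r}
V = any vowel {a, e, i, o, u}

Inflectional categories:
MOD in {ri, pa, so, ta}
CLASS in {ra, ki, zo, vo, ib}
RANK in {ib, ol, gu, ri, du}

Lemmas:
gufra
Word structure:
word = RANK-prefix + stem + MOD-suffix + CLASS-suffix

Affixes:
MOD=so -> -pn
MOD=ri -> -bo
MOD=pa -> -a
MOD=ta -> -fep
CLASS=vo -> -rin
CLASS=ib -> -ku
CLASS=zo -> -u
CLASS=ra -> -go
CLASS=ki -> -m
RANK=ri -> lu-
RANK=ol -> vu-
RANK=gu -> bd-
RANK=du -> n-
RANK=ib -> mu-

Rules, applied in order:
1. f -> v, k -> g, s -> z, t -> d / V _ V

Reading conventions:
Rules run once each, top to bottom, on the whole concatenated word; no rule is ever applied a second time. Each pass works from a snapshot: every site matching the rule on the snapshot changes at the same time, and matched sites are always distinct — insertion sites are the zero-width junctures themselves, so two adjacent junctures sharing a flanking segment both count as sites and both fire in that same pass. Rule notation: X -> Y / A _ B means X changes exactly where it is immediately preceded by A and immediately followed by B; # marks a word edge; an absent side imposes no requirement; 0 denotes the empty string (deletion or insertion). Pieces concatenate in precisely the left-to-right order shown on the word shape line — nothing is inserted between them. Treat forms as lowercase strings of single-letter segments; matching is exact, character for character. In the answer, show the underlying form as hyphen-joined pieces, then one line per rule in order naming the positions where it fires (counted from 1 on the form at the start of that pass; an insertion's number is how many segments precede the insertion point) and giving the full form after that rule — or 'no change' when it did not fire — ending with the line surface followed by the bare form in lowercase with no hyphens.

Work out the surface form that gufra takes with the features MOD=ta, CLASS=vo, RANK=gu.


underlying: bd-gufra-fep-rin
1. f -> v, k -> g, s -> z, t -> d / V _ V: fires at position(s) 8: bdgufraveprin
surface: bdgufraveprin


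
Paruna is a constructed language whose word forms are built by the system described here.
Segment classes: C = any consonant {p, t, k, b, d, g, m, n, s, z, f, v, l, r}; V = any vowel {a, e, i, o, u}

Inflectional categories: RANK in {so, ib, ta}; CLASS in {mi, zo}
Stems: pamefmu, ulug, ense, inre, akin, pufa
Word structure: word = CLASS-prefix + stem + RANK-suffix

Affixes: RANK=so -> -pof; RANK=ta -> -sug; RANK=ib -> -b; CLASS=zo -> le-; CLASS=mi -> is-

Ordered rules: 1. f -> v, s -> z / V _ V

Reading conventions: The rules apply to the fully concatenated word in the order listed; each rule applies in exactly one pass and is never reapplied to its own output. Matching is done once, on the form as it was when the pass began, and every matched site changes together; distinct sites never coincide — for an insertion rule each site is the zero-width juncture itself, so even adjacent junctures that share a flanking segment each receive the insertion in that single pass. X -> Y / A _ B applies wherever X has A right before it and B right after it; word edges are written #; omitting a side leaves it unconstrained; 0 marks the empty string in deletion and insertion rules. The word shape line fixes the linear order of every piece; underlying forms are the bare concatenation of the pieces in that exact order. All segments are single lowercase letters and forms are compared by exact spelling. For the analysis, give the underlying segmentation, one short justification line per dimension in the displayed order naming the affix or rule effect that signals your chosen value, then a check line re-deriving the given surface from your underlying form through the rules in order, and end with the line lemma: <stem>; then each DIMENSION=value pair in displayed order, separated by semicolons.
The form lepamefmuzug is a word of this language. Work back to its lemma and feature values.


underlying: le-pamefmu-sug
RANK=ta - signalled by the affix -sug
CLASS=zo - signalled by the affix le-
check: lepamefmusug -> lepamefmuzug
lemma: pamefmu; RANK=ta; CLASS=zo


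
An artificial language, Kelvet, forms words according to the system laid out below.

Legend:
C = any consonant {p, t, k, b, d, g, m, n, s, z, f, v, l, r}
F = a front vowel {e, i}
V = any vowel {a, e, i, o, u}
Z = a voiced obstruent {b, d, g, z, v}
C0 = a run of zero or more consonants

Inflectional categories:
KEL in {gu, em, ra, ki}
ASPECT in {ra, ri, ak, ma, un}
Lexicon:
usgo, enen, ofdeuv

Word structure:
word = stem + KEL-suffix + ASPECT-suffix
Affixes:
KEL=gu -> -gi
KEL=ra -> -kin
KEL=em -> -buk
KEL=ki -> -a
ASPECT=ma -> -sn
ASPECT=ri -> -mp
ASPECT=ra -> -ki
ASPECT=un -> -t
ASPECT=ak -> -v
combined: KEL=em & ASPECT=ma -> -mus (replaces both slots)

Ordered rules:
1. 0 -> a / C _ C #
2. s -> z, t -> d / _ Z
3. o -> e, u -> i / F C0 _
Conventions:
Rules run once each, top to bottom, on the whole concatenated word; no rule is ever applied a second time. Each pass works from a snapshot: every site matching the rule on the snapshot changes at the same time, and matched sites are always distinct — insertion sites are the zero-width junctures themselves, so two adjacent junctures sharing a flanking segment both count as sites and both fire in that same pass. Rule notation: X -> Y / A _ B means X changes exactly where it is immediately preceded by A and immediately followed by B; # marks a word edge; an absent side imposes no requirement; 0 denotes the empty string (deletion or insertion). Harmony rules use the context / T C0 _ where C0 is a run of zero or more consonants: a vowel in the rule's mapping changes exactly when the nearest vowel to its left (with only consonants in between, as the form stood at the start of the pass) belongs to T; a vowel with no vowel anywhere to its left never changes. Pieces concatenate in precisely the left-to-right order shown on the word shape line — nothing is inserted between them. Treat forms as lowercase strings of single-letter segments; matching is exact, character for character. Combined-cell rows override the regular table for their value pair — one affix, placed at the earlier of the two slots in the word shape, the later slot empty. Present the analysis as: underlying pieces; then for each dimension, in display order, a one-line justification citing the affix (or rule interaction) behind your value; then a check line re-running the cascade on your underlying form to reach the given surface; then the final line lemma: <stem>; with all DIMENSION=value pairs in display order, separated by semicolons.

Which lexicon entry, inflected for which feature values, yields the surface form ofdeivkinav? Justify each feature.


underlying: ofdeuv-kin-v
KEL=ra - signalled by the affix -kin
ASPECT=ak - signalled by the affix -v
check: ofdeuvkinv -> ofdeuvkinav -> ofdeuvkinav -> ofdeivkinav
lemma: ofdeuv; KEL=ra; ASPECT=ak


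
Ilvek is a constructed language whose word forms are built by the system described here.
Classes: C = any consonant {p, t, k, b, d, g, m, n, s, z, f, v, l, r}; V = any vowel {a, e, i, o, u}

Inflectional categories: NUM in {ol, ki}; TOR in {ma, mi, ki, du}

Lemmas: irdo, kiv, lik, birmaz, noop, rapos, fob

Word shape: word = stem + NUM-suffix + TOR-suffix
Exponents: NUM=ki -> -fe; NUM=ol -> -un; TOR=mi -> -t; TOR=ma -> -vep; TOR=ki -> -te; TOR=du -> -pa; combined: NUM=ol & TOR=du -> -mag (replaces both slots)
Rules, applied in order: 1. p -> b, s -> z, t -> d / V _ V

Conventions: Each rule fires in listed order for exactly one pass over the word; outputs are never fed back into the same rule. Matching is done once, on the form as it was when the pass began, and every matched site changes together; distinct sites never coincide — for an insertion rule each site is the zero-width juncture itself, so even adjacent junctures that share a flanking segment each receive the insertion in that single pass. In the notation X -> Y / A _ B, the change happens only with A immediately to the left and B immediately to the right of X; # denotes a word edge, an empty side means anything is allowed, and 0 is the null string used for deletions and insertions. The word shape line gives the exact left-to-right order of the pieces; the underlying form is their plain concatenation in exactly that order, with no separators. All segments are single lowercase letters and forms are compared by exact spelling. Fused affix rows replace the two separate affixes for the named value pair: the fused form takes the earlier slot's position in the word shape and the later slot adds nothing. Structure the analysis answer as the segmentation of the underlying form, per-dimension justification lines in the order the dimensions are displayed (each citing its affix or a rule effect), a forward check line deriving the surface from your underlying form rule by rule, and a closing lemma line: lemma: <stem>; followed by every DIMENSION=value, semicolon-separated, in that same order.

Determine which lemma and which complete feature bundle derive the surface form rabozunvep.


underlying: rapos-un-vep
NUM=ol - signalled by the affix -un
TOR=ma - signalled by the affix -vep
check: raposunvep -> rabozunvep
lemma: rapos; NUM=ol; TOR=ma


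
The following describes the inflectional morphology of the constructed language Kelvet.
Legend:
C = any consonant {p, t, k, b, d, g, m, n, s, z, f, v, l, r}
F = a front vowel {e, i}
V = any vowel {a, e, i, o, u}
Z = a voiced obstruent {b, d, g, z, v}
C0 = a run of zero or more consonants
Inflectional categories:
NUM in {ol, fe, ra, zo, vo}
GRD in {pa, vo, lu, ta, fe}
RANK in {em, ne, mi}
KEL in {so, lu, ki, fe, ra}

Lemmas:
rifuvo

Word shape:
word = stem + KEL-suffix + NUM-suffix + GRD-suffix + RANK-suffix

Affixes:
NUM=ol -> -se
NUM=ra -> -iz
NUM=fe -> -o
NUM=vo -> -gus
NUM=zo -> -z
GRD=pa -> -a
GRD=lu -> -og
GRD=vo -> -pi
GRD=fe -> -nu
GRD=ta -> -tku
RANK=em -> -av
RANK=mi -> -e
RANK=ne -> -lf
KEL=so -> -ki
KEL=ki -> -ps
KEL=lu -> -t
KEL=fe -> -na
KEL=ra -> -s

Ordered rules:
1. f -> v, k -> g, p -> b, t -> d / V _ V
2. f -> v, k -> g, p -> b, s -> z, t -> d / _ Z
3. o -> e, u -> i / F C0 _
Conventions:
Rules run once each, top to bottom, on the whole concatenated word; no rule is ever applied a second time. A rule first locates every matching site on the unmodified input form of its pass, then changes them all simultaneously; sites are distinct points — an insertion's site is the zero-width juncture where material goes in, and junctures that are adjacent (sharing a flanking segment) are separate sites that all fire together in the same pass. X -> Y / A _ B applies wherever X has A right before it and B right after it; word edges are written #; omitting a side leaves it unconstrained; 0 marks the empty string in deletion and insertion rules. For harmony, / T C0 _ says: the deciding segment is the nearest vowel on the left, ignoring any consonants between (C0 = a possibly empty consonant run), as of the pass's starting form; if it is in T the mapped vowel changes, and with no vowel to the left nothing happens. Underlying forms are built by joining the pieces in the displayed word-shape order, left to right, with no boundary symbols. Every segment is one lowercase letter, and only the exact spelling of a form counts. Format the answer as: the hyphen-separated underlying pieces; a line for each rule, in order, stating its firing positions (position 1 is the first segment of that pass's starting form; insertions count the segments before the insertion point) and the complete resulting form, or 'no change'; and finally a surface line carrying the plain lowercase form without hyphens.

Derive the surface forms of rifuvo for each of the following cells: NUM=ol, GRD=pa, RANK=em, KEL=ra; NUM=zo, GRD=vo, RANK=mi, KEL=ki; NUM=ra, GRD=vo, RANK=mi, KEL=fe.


cell NUM=ol, GRD=pa, RANK=em, KEL=ra:
underlying: rifuvo-s-se-a-av
1. f -> v, k -> g, p -> b, t -> d / V _ V: fires at position(s) 3: rivuvosseaav
2. f -> v, k -> g, p -> b, s -> z, t -> d / _ Z: no change
3. o -> e, u -> i / F C0 _: fires at position(s) 4: rivivosseaav
surface: rivivosseaav

cell NUM=zo, GRD=vo, RANK=mi, KEL=ki:
underlying: rifuvo-ps-z-pi-e
1. f -> v, k -> g, p -> b, t -> d / V _ V: fires at position(s) 3: rivuvopszpie
2. f -> v, k -> g, p -> b, s -> z, t -> d / _ Z: fires at position(s) 8: rivuvopzzpie
3. o -> e, u -> i / F C0 _: fires at position(s) 4: rivivopzzpie
surface: rivivopzzpie

cell NUM=ra, GRD=vo, RANK=mi, KEL=fe:
underlying: rifuvo-na-iz-pi-e
1. f -> v, k -> g, p -> b, t -> d / V _ V: fires at position(s) 3: rivuvonaizpie
2. f -> v, k -> g, p -> b, s -> z, t -> d / _ Z: no change
3. o -> e, u -> i / F C0 _: fires at position(s) 4: rivivonaizpie
surface: rivivonaizpie


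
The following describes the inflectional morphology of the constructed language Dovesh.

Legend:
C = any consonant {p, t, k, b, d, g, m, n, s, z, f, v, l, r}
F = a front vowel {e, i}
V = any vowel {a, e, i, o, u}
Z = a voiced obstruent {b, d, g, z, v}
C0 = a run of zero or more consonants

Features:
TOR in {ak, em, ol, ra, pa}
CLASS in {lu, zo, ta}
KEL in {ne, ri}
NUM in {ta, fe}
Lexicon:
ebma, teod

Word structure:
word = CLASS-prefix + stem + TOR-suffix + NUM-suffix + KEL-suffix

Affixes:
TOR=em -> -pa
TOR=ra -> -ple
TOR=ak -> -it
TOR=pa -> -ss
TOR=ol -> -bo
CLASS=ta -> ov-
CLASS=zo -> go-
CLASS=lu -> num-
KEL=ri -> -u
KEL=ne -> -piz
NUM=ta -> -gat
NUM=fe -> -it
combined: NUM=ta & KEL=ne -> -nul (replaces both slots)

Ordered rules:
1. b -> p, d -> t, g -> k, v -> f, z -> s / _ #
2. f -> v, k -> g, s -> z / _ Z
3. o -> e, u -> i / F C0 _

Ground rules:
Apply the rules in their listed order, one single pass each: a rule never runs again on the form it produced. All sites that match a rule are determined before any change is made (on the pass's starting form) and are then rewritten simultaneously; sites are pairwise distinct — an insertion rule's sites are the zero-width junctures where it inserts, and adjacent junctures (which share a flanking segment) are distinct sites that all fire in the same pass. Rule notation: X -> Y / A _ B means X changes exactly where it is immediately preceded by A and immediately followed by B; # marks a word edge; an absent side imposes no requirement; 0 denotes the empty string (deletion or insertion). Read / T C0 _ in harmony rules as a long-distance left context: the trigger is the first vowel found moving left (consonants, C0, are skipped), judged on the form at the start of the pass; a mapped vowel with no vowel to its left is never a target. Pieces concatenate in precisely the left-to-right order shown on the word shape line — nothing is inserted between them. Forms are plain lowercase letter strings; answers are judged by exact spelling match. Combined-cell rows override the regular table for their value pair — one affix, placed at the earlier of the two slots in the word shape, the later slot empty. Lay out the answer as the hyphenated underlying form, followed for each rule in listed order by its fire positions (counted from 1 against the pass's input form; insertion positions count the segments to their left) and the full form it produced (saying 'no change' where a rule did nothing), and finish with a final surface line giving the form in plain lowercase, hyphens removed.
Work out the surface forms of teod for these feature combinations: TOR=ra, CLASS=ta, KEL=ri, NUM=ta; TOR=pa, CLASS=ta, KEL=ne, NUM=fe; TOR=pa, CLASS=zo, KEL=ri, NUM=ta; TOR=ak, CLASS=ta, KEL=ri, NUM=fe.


cell TOR=ra, CLASS=ta, KEL=ri, NUM=ta:
underlying: ov-teod-ple-gat-u
1. b -> p, d -> t, g -> k, v -> f, z -> s / _ #: no change
2. f -> v, k -> g, s -> z / _ Z: no change
3. o -> e, u -> i / F C0 _: fires at position(s) 5: ovteedplegatu
surface: ovteedplegatu

cell TOR=pa, CLASS=ta, KEL=ne, NUM=fe:
underlying: ov-teod-ss-it-piz
1. b -> p, d -> t, g -> k, v -> f, z -> s / _ #: fires at position(s) 13: ovteodssitpis
2. f -> v, k -> g, s -> z / _ Z: no change
3. o -> e, u -> i / F C0 _: fires at position(s) 5: ovteedssitpis
surface: ovteedssitpis

cell TOR=pa, CLASS=zo, KEL=ri, NUM=ta:
underlying: go-teod-ss-gat-u
1. b -> p, d -> t, g -> k, v -> f, z -> s / _ #: no change
2. f -> v, k -> g, s -> z / _ Z: fires at position(s) 8: goteodszgatu
3. o -> e, u -> i / F C0 _: fires at position(s) 5: goteedszgatu
surface: goteedszgatu

cell TOR=ak, CLASS=ta, KEL=ri, NUM=fe:
underlying: ov-teod-it-it-u
1. b -> p, d -> t, g -> k, v -> f, z -> s / _ #: no change
2. f -> v, k -> g, s -> z / _ Z: no change
3. o -> e, u -> i / F C0 _: fires at position(s) 5, 11: ovteedititi
surface: ovteedititi


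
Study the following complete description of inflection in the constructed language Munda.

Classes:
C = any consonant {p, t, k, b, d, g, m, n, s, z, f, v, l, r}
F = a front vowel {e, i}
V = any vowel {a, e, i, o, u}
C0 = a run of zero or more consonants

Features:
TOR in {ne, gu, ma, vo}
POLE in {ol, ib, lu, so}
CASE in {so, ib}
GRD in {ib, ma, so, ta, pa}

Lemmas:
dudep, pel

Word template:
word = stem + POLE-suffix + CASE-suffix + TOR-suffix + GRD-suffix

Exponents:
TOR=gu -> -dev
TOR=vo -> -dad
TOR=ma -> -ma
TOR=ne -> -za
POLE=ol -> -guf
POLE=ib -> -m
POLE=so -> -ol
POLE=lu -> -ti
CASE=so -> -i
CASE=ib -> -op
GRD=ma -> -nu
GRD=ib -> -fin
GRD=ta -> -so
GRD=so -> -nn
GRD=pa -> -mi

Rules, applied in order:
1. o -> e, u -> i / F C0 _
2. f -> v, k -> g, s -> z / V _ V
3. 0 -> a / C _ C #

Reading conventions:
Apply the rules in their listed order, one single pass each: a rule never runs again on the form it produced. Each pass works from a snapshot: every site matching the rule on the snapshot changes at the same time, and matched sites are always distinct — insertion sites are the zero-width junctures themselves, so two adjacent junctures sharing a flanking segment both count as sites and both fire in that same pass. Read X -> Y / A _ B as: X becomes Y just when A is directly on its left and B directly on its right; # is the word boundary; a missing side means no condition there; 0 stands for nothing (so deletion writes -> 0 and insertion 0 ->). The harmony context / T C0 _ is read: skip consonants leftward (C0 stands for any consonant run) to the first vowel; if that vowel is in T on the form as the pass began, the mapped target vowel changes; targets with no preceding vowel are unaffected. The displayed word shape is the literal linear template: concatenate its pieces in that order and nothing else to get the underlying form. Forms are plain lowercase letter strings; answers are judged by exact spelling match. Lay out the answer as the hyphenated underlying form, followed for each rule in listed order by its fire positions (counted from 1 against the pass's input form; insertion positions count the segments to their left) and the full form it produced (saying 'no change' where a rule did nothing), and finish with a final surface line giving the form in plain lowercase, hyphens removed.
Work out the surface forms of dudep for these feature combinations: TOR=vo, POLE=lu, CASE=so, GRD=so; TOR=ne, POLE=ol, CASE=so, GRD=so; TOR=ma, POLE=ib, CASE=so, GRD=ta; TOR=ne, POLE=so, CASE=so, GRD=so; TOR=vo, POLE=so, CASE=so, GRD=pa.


cell TOR=vo, POLE=lu, CASE=so, GRD=so:
underlying: dudep-ti-i-dad-nn
1. o -> e, u -> i / F C0 _: no change
2. f -> v, k -> g, s -> z / V _ V: no change
3. 0 -> a / C _ C #: inserts after position(s) 12: dudeptiidadnan
surface: dudeptiidadnan

cell TOR=ne, POLE=ol, CASE=so, GRD=so:
underlying: dudep-guf-i-za-nn
1. o -> e, u -> i / F C0 _: fires at position(s) 7: dudepgifizann
2. f -> v, k -> g, s -> z / V _ V: fires at position(s) 8: dudepgivizann
3. 0 -> a / C _ C #: inserts after position(s) 12: dudepgivizanan
surface: dudepgivizanan

cell TOR=ma, POLE=ib, CASE=so, GRD=ta:
underlying: dudep-m-i-ma-so
1. o -> e, u -> i / F C0 _: no change
2. f -> v, k -> g, s -> z / V _ V: fires at position(s) 10: dudepmimazo
3. 0 -> a / C _ C #: no change
surface: dudepmimazo

cell TOR=ne, POLE=so, CASE=so, GRD=so:
underlying: dudep-ol-i-za-nn
1. o -> e, u -> i / F C0 _: fires at position(s) 6: dudepelizann
2. f -> v, k -> g, s -> z / V _ V: no change
3. 0 -> a / C _ C #: inserts after position(s) 11: dudepelizanan
surface: dudepelizanan

cell TOR=vo, POLE=so, CASE=so, GRD=pa:
underlying: dudep-ol-i-dad-mi
1. o -> e, u -> i / F C0 _: fires at position(s) 6: dudepelidadmi
2. f -> v, k -> g, s -> z / V _ V: no change
3. 0 -> a / C _ C #: no change
surface: dudepelidadmi


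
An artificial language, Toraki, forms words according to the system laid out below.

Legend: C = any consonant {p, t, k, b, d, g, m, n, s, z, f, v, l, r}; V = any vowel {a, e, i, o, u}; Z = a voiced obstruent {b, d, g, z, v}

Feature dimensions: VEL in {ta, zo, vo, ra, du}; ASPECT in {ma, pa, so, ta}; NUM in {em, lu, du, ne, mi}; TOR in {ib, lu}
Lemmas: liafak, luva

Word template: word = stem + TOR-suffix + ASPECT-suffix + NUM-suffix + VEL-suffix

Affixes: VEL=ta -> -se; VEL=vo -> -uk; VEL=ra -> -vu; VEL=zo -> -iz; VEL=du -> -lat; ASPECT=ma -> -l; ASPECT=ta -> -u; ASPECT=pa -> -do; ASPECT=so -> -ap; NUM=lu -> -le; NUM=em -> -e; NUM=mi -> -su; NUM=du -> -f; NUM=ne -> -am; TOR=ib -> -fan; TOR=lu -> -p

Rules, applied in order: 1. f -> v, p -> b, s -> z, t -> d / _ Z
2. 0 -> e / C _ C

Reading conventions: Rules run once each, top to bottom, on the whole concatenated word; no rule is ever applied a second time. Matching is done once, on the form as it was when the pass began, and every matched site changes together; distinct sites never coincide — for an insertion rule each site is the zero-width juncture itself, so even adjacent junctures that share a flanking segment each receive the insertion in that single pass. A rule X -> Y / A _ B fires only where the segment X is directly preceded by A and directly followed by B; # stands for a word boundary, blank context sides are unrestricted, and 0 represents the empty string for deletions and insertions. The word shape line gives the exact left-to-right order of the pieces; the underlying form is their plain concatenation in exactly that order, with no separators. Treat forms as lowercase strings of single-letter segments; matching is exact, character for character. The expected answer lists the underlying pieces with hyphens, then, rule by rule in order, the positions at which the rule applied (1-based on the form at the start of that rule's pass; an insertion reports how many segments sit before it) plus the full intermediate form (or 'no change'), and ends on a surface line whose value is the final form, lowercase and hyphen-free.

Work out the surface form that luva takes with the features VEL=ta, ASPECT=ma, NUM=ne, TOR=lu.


underlying: luva-p-l-am-se
1. f -> v, p -> b, s -> z, t -> d / _ Z: no change
2. 0 -> e / C _ C: inserts after position(s) 5, 8: luvapelamese
surface: luvapelamese


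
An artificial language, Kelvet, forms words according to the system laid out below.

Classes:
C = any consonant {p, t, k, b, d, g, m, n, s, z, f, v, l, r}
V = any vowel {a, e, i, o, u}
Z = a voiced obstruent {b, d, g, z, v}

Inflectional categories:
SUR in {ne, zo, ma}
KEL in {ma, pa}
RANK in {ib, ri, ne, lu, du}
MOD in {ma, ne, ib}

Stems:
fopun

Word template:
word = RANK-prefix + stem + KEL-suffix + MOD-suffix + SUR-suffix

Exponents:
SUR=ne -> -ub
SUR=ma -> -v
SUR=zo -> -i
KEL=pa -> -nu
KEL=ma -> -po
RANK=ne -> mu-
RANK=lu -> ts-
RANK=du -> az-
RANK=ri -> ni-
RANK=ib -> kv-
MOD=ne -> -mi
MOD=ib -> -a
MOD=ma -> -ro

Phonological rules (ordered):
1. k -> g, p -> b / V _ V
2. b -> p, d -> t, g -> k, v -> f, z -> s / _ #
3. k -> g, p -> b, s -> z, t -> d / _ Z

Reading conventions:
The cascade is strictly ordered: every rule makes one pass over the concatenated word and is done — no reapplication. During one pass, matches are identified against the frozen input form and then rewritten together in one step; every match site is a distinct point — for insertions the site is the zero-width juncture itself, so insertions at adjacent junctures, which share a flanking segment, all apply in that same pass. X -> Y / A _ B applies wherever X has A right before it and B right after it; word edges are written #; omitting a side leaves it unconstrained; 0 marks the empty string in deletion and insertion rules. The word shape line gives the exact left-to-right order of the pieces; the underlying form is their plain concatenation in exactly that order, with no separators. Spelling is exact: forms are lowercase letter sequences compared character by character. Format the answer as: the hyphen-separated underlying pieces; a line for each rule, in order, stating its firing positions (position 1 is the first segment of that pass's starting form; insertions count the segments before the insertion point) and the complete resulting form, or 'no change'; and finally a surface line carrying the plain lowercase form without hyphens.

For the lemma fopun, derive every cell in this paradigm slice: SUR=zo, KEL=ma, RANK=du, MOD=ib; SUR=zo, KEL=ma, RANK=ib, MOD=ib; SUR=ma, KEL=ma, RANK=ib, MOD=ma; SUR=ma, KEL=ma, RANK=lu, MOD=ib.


cell SUR=zo, KEL=ma, RANK=du, MOD=ib:
underlying: az-fopun-po-a-i
1. k -> g, p -> b / V _ V: fires at position(s) 5: azfobunpoai
2. b -> p, d -> t, g -> k, v -> f, z -> s / _ #: no change
3. k -> g, p -> b, s -> z, t -> d / _ Z: no change
surface: azfobunpoai

cell SUR=zo, KEL=ma, RANK=ib, MOD=ib:
underlying: kv-fopun-po-a-i
1. k -> g, p -> b / V _ V: fires at position(s) 5: kvfobunpoai
2. b -> p, d -> t, g -> k, v -> f, z -> s / _ #: no change
3. k -> g, p -> b, s -> z, t -> d / _ Z: fires at position(s) 1: gvfobunpoai
surface: gvfobunpoai

cell SUR=ma, KEL=ma, RANK=ib, MOD=ma:
underlying: kv-fopun-po-ro-v
1. k -> g, p -> b / V _ V: fires at position(s) 5: kvfobunporov
2. b -> p, d -> t, g -> k, v -> f, z -> s / _ #: fires at position(s) 12: kvfobunporof
3. k -> g, p -> b, s -> z, t -> d / _ Z: fires at position(s) 1: gvfobunporof
surface: gvfobunporof

cell SUR=ma, KEL=ma, RANK=lu, MOD=ib:
underlying: ts-fopun-po-a-v
1. k -> g, p -> b / V _ V: fires at position(s) 5: tsfobunpoav
2. b -> p, d -> t, g -> k, v -> f, z -> s / _ #: fires at position(s) 11: tsfobunpoaf
3. k -> g, p -> b, s -> z, t -> d / _ Z: no change
surface: tsfobunpoaf


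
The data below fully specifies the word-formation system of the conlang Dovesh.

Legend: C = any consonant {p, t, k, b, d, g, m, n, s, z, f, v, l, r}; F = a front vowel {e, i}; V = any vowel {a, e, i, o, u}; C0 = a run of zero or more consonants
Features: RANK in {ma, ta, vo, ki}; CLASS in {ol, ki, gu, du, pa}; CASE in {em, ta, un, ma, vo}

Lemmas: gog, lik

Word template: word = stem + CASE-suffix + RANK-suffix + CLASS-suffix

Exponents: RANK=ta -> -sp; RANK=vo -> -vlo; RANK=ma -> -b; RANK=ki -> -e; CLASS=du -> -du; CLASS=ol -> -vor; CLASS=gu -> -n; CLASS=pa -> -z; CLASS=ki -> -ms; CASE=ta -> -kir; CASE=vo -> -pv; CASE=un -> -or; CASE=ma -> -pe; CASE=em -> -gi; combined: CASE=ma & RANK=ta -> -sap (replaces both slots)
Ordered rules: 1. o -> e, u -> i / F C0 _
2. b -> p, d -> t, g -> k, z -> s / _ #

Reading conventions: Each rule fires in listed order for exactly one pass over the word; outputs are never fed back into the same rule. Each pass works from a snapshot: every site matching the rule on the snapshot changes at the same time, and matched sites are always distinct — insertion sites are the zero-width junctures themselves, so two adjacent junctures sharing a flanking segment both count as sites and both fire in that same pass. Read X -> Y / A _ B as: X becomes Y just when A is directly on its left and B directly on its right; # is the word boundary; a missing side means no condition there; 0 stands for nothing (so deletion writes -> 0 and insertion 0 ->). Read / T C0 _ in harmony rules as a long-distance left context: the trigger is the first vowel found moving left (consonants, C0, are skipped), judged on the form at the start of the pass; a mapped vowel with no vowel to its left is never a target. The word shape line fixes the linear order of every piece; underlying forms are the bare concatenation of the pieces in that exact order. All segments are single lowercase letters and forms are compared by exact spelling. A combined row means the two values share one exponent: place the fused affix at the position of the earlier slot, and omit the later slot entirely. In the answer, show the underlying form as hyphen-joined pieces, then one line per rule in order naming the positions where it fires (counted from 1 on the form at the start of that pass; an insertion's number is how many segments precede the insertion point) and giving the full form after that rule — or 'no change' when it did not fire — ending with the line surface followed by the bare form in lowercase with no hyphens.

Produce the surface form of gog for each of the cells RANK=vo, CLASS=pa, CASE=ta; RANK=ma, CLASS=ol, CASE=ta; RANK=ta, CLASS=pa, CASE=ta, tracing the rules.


cell RANK=vo, CLASS=pa, CASE=ta:
underlying: gog-kir-vlo-z
1. o -> e, u -> i / F C0 _: fires at position(s) 9: gogkirvlez
2. b -> p, d -> t, g -> k, z -> s / _ #: fires at position(s) 10: gogkirvles
surface: gogkirvles

cell RANK=ma, CLASS=ol, CASE=ta:
underlying: gog-kir-b-vor
1. o -> e, u -> i / F C0 _: fires at position(s) 9: gogkirbver
2. b -> p, d -> t, g -> k, z -> s / _ #: no change
surface: gogkirbver

cell RANK=ta, CLASS=pa, CASE=ta:
underlying: gog-kir-sp-z
1. o -> e, u -> i / F C0 _: no change
2. b -> p, d -> t, g -> k, z -> s / _ #: fires at position(s) 9: gogkirsps
surface: gogkirsps


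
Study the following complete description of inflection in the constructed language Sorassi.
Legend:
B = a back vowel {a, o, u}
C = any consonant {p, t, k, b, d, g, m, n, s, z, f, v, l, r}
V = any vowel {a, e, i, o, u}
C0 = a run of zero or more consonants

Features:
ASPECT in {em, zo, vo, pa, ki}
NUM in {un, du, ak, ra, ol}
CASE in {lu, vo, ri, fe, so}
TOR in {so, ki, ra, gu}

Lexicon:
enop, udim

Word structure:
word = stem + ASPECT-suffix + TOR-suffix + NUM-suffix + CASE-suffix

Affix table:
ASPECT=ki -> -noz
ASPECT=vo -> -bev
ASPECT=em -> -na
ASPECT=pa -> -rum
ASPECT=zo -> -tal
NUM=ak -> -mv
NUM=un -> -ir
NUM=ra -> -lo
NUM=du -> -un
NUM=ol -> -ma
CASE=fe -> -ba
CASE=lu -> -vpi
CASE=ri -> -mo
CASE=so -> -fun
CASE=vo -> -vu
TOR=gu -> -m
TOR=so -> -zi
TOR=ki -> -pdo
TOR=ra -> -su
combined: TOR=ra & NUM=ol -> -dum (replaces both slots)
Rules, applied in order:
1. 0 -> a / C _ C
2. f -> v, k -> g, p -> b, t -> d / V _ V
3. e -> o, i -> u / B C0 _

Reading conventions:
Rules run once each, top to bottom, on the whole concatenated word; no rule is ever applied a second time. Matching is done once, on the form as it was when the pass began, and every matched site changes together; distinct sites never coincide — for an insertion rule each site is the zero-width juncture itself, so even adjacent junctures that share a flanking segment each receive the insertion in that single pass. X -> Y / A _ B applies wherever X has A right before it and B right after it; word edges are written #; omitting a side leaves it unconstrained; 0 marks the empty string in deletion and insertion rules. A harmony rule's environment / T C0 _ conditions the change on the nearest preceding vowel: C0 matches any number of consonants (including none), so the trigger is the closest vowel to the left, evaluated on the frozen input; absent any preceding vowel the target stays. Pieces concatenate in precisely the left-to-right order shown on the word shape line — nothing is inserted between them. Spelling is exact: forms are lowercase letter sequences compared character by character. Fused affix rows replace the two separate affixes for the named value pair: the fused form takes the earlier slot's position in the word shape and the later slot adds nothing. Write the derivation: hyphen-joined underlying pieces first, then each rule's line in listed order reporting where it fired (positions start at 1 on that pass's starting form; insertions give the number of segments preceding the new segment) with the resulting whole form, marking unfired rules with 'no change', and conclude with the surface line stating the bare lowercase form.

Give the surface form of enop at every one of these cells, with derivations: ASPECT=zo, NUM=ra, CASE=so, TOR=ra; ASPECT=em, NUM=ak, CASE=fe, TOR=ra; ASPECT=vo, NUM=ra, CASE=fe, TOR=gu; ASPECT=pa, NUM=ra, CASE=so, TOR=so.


cell ASPECT=zo, NUM=ra, CASE=so, TOR=ra:
underlying: enop-tal-su-lo-fun
1. 0 -> a / C _ C: inserts after position(s) 4, 7: enopatalasulofun
2. f -> v, k -> g, p -> b, t -> d / V _ V: fires at position(s) 4, 6, 14: enobadalasulovun
3. e -> o, i -> u / B C0 _: no change
surface: enobadalasulovun

cell ASPECT=em, NUM=ak, CASE=fe, TOR=ra:
underlying: enop-na-su-mv-ba
1. 0 -> a / C _ C: inserts after position(s) 4, 9, 10: enopanasumavaba
2. f -> v, k -> g, p -> b, t -> d / V _ V: fires at position(s) 4: enobanasumavaba
3. e -> o, i -> u / B C0 _: no change
surface: enobanasumavaba

cell ASPECT=vo, NUM=ra, CASE=fe, TOR=gu:
underlying: enop-bev-m-lo-ba
1. 0 -> a / C _ C: inserts after position(s) 4, 7, 8: enopabevamaloba
2. f -> v, k -> g, p -> b, t -> d / V _ V: fires at position(s) 4: enobabevamaloba
3. e -> o, i -> u / B C0 _: fires at position(s) 7: enobabovamaloba
surface: enobabovamaloba

cell ASPECT=pa, NUM=ra, CASE=so, TOR=so:
underlying: enop-rum-zi-lo-fun
1. 0 -> a / C _ C: inserts after position(s) 4, 7: enoparumazilofun
2. f -> v, k -> g, p -> b, t -> d / V _ V: fires at position(s) 4, 14: enobarumazilovun
3. e -> o, i -> u / B C0 _: fires at position(s) 11: enobarumazulovun
surface: enobarumazulovun
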